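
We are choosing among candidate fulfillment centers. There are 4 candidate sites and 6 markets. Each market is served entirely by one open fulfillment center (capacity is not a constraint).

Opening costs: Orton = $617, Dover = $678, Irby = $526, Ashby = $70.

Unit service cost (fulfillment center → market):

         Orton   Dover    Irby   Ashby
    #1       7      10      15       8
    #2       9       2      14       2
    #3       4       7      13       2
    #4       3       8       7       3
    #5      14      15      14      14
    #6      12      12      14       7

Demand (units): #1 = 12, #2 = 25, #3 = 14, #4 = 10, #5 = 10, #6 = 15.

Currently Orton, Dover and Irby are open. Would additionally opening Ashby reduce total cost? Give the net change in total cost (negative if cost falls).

Current service cost with {Orton, Dover, Irby}: 540.
Adding Ashby: each market re-picks its cheapest; new service cost 437, saving 103.
Extra fixed cost: 70. Net change = 70 − 103 = -33.
(Totals: 2361 → 2328.)

Yes — net change −33 (cost falls by 33).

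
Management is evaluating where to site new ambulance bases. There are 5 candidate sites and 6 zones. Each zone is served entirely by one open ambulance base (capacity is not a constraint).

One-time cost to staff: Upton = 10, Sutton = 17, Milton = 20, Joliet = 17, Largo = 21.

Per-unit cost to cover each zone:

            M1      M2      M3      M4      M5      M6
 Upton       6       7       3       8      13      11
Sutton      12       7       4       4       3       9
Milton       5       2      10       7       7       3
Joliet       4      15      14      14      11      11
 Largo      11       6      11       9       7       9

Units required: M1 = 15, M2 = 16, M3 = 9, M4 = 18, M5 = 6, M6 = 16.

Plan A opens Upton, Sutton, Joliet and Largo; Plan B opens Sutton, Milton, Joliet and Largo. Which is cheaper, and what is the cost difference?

Plan B is cheaper by 141.

Plan A: {Upton, Sutton, Joliet, Largo}: M1→Joliet 4·15=60, M2→Largo 6·16=96, M3→Upton 3·9=27, M4→Sutton 4·18=72, M5→Sutton 3·6=18, M6→Sutton 9·16=144. Service 417; fixed 65; total 482.
Plan B: {Sutton, Milton, Joliet, Largo}: M1→Joliet 4·15=60, M2→Milton 2·16=32, M3→Sutton 4·9=36, M4→Sutton 4·18=72, M5→Sutton 3·6=18, M6→Milton 3·16=48. Service 266; fixed 75; total 341.
Difference: |482 − 341| = 141.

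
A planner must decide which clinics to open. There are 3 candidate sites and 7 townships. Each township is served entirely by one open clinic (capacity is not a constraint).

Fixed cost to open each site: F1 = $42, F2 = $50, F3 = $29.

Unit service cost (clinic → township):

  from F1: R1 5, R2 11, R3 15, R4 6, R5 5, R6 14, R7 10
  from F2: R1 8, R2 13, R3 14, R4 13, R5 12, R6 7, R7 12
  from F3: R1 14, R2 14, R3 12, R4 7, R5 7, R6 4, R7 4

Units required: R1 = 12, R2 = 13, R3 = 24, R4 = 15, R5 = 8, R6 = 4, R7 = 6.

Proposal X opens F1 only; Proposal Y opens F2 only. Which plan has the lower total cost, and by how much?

Proposal X: {F1}: R1→F1 5·12=60, R2→F1 11·13=143, R3→F1 15·24=360, R4→F1 6·15=90, R5→F1 5·8=40, R6→F1 14·4=56, R7→F1 10·6=60. Service 809; fixed 42; total 851.
Proposal Y: {F2}: R1→F2 8·12=96, R2→F2 13·13=169, R3→F2 14·24=336, R4→F2 13·15=195, R5→F2 12·8=96, R6→F2 7·4=28, R7→F2 12·6=72. Service 992; fixed 50; total 1042.
Difference: |851 − 1042| = 191.

Proposal X is cheaper by 191.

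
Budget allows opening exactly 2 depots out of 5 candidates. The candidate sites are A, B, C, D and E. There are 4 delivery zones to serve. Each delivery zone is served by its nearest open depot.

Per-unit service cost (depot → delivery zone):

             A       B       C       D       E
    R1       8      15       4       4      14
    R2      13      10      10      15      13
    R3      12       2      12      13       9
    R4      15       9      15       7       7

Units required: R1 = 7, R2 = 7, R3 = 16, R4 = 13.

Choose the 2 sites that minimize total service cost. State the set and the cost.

With exactly 2 open, each delivery zone uses its cheapest among the chosen.
{B, D}: R1→D 4·7=28, R2→B 10·7=70, R3→B 2·16=32, R4→D 7·13=91. Service cost 221.
{B, C}: service cost 247
{A, B}: service cost 275
Among all 10 size-2 choices, {B, D} is lowest.

Choose B and D; total service cost 221.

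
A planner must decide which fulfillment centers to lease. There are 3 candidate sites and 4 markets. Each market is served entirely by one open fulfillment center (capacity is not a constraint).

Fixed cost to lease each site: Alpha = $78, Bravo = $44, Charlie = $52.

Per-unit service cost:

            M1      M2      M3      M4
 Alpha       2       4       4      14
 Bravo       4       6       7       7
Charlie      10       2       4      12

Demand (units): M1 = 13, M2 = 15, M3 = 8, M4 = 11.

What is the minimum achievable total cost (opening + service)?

For any fixed open set, each market goes to its cheapest open site; total = fixed + service.
{Bravo, Charlie}: M1→Bravo 4·13=52, M2→Charlie 2·15=30, M3→Charlie 4·8=32, M4→Bravo 7·11=77. Service 191; fixed 96; total 287.
{Alpha, Bravo}: service 195 + fixed 122 = 317
{Bravo}: service 275 + fixed 44 = 319
{Alpha, Bravo, Charlie}: M1→Alpha 2·13=26, M2→Charlie 2·15=30, M3→Alpha 4·8=32, M4→Bravo 7·11=77. Service 165; fixed 174; total 339.
No other subset beats 287.

Minimum total cost: 287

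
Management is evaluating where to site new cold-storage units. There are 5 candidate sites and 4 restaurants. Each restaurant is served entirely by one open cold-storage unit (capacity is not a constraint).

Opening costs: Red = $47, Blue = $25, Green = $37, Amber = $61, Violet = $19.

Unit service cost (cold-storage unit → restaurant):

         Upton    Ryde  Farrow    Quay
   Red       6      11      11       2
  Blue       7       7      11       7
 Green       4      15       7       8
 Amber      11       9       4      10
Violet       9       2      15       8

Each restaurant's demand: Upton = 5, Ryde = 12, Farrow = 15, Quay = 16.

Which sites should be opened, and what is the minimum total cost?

For any fixed open set, each restaurant goes to its cheapest open site; total = fixed + service.
{Red, Amber, Violet}: Upton→Red 6·5=30, Ryde→Violet 2·12=24, Farrow→Amber 4·15=60, Quay→Red 2·16=32. Service 146; fixed 127; total 273.
{Red, Green, Violet}: service 181 + fixed 103 = 284
{Red, Blue, Amber, Violet}: service 146 + fixed 152 = 298
{Red, Blue, Green, Amber, Violet}: Upton→Green 4·5=20, Ryde→Violet 2·12=24, Farrow→Amber 4·15=60, Quay→Red 2·16=32. Service 136; fixed 189; total 325.
No other subset beats 273.

Open Red, Amber and Violet; minimum total cost 273.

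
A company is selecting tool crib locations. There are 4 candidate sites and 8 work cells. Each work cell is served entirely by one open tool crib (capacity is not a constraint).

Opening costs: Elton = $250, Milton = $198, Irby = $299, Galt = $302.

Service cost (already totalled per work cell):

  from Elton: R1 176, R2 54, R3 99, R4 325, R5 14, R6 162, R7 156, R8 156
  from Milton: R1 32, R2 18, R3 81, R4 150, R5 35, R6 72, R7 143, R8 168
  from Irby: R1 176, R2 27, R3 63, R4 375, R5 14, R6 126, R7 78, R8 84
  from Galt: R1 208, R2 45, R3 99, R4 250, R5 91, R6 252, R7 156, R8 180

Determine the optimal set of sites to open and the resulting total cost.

Open Milton only; minimum total cost 897.

For any fixed open set, each work cell goes to its cheapest open site; total = fixed + service.
{Milton}: R1→Milton 32, R2→Milton 18, R3→Milton 81, R4→Milton 150, R5→Milton 35, R6→Milton 72, R7→Milton 143, R8→Milton 168. Service 699; fixed 198; total 897.
{Milton, Irby}: R1→Milton 32, R2→Milton 18, R3→Irby 63, R4→Milton 150, R5→Irby 14, R6→Milton 72, R7→Irby 78, R8→Irby 84. Service 511; fixed 497; total 1008.
{Elton, Milton}: service 666 + fixed 448 = 1114
{Elton, Milton, Irby, Galt}: service 511 + fixed 1049 = 1560
No other subset beats 897.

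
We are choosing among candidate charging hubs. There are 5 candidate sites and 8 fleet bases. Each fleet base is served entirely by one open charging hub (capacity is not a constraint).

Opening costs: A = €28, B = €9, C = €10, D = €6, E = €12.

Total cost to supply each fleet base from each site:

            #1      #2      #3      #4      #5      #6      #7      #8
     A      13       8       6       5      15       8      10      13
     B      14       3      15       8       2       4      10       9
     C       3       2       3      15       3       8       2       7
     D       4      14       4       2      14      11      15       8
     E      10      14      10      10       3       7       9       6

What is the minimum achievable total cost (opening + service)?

For any fixed open set, each fleet base goes to its cheapest open site; total = fixed + service.
{C, D}: #1→C 3, #2→C 2, #3→C 3, #4→D 2, #5→C 3, #6→C 8, #7→C 2, #8→C 7. Service 30; fixed 16; total 46.
{B, C}: #1→C 3, #2→C 2, #3→C 3, #4→B 8, #5→B 2, #6→B 4, #7→C 2, #8→C 7. Service 31; fixed 19; total 50.
{B, C, D}: service 25 + fixed 25 = 50
{A, B, C, D, E}: service 24 + fixed 65 = 89
No other subset beats 46.

Minimum total cost: 46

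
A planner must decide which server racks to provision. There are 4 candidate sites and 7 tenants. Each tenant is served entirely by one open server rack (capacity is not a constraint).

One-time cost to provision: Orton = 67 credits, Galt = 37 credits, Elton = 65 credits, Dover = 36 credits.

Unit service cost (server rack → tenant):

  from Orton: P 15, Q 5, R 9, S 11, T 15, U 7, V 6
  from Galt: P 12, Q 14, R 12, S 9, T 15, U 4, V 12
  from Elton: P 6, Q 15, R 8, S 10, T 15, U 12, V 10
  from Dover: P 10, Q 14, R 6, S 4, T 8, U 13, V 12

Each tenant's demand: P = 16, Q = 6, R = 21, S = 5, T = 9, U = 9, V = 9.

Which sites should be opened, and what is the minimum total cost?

For any fixed open set, each tenant goes to its cheapest open site; total = fixed + service.
{Orton, Dover}: P→Dover 10·16=160, Q→Orton 5·6=30, R→Dover 6·21=126, S→Dover 4·5=20, T→Dover 8·9=72, U→Orton 7·9=63, V→Orton 6·9=54. Service 525; fixed 103; total 628.
{Orton, Elton, Dover}: service 461 + fixed 168 = 629
{Orton, Galt, Dover}: service 498 + fixed 140 = 638
{Orton, Galt, Elton, Dover}: service 434 + fixed 205 = 639
No other subset beats 628.

Open Orton and Dover; minimum total cost 628.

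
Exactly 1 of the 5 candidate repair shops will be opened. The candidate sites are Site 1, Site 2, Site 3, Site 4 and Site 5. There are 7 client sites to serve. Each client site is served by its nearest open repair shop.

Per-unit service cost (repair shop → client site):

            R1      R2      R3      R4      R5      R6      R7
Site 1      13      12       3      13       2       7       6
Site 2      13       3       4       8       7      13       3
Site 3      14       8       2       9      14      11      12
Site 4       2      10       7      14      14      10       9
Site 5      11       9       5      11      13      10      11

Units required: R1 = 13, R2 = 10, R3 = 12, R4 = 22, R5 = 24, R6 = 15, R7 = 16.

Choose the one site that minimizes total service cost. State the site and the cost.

Choose Site 2 only; total service cost 834.

With exactly 1 open, each client site uses its cheapest among the chosen.
{Site 2}: R1→Site 2 13·13=169, R2→Site 2 3·10=30, R3→Site 2 4·12=48, R4→Site 2 8·22=176, R5→Site 2 7·24=168, R6→Site 2 13·15=195, R7→Site 2 3·16=48. Service cost 834.
{Site 1}: service cost 860
{Site 4}: service cost 1148
Among all 5 size-1 choices, {Site 2} is lowest.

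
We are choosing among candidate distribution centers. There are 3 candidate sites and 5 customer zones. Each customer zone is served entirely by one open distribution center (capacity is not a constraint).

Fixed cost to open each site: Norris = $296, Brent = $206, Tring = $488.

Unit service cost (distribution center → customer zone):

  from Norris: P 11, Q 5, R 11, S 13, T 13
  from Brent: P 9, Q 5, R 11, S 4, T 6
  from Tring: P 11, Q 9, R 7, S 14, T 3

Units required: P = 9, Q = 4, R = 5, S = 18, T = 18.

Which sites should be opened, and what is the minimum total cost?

For any fixed open set, each customer zone goes to its cheapest open site; total = fixed + service.
{Brent}: P→Brent 9·9=81, Q→Brent 5·4=20, R→Brent 11·5=55, S→Brent 4·18=72, T→Brent 6·18=108. Service 336; fixed 206; total 542.
{Norris, Brent}: service 336 + fixed 502 = 838
{Norris}: service 642 + fixed 296 = 938
{Norris, Brent, Tring}: P→Brent 9·9=81, Q→Norris 5·4=20, R→Tring 7·5=35, S→Brent 4·18=72, T→Tring 3·18=54. Service 262; fixed 990; total 1252.
No other subset beats 542.

Open Brent only; minimum total cost 542.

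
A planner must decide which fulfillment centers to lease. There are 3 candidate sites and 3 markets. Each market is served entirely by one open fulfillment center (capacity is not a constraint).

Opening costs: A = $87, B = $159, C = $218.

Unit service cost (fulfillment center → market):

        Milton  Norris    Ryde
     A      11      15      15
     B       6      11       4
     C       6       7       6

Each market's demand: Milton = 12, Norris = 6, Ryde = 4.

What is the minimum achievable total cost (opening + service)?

Minimum total cost: 313

For any fixed open set, each market goes to its cheapest open site; total = fixed + service.
{B}: Milton→B 6·12=72, Norris→B 11·6=66, Ryde→B 4·4=16. Service 154; fixed 159; total 313.
{C}: service 138 + fixed 218 = 356
{A}: service 282 + fixed 87 = 369
{A, B, C}: Milton→B 6·12=72, Norris→C 7·6=42, Ryde→B 4·4=16. Service 130; fixed 464; total 594.
No other subset beats 313.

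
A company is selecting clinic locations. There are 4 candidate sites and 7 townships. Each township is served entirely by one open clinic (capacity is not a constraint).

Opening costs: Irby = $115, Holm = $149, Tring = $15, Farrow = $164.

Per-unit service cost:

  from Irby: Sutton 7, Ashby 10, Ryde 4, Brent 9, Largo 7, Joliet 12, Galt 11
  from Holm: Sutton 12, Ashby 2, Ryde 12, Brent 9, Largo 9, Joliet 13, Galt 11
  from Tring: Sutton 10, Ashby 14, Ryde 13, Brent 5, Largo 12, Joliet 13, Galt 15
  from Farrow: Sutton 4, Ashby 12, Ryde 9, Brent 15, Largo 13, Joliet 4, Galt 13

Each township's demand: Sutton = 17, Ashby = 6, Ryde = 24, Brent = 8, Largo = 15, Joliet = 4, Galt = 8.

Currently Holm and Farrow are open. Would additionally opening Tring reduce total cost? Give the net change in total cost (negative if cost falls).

Current service cost with {Holm, Farrow}: 607.
Adding Tring: each township re-picks its cheapest; new service cost 575, saving 32.
Extra fixed cost: 15. Net change = 15 − 32 = -17.
(Totals: 920 → 903.)

Yes — net change −17 (cost falls by 17).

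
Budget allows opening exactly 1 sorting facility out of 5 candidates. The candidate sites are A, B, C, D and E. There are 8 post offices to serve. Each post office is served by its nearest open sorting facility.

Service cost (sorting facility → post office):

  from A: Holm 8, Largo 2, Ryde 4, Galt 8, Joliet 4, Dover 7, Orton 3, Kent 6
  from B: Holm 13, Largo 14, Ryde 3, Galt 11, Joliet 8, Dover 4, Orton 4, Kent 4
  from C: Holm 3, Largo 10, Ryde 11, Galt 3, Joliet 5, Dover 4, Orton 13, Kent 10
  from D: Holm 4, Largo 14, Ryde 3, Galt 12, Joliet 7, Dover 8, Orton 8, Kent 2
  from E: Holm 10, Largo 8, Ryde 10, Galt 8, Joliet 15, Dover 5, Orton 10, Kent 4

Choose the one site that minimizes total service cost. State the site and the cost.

With exactly 1 open, each post office uses its cheapest among the chosen.
{A}: Holm→A 8, Largo→A 2, Ryde→A 4, Galt→A 8, Joliet→A 4, Dover→A 7, Orton→A 3, Kent→A 6. Service cost 42.
{D}: service cost 58
{C}: service cost 59
Among all 5 size-1 choices, {A} is lowest.

Choose A only; total service cost 42.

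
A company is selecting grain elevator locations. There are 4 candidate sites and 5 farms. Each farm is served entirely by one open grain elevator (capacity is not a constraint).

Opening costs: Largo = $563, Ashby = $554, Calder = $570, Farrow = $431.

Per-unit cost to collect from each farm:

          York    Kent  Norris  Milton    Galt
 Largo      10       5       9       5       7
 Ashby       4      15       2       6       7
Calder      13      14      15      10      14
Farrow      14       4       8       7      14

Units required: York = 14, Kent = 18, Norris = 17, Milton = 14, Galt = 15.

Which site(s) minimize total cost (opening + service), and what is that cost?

Open Ashby only; minimum total cost 1103.

For any fixed open set, each farm goes to its cheapest open site; total = fixed + service.
{Ashby}: York→Ashby 4·14=56, Kent→Ashby 15·18=270, Norris→Ashby 2·17=34, Milton→Ashby 6·14=84, Galt→Ashby 7·15=105. Service 549; fixed 554; total 1103.
{Largo}: service 558 + fixed 563 = 1121
{Farrow}: service 712 + fixed 431 = 1143
{Largo, Ashby, Calder, Farrow}: York→Ashby 4·14=56, Kent→Farrow 4·18=72, Norris→Ashby 2·17=34, Milton→Largo 5·14=70, Galt→Largo 7·15=105. Service 337; fixed 2118; total 2455.
(All 15 nonempty subsets were checked; Ashby only is lowest.)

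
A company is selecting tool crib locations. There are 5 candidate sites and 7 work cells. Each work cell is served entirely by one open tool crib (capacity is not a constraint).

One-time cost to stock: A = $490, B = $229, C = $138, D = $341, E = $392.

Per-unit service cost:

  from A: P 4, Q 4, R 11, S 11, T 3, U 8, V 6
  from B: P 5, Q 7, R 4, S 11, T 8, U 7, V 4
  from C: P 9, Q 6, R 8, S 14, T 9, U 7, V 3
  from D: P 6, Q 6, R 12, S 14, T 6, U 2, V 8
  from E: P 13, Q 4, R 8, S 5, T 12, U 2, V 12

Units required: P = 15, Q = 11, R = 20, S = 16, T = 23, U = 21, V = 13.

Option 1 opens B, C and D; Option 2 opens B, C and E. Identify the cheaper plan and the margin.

Option 1: {B, C, D}: P→B 5·15=75, Q→C 6·11=66, R→B 4·20=80, S→B 11·16=176, T→D 6·23=138, U→D 2·21=42, V→C 3·13=39. Service 616; fixed 708; total 1324.
Option 2: {B, C, E}: P→B 5·15=75, Q→E 4·11=44, R→B 4·20=80, S→E 5·16=80, T→B 8·23=184, U→E 2·21=42, V→C 3·13=39. Service 544; fixed 759; total 1303.
Difference: |1324 − 1303| = 21.

Option 2 is cheaper by 21.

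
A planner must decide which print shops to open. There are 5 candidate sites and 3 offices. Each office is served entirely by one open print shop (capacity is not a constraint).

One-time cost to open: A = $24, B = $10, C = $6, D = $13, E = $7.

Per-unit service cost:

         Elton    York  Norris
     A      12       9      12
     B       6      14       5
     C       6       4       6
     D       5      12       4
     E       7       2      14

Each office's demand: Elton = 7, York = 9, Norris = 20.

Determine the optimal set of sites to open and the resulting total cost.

For any fixed open set, each office goes to its cheapest open site; total = fixed + service.
{D, E}: Elton→D 5·7=35, York→E 2·9=18, Norris→D 4·20=80. Service 133; fixed 20; total 153.
{C, D, E}: Elton→D 5·7=35, York→E 2·9=18, Norris→D 4·20=80. Service 133; fixed 26; total 159.
{B, D, E}: service 133 + fixed 30 = 163
{A, B, C, D, E}: service 133 + fixed 60 = 193
No other subset beats 153.

Open D and E; minimum total cost 153.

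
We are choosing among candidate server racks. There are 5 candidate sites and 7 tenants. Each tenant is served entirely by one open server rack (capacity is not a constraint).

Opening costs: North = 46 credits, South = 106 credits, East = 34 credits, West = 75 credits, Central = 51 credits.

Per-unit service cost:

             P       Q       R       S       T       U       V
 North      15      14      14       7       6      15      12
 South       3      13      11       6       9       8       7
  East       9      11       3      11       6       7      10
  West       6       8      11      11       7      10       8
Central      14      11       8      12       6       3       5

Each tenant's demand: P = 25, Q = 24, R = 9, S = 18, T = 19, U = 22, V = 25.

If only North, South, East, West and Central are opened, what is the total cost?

Total cost: 1019

Each tenant is assigned to its cheapest site among the open ones.
{North, South, East, West, Central}: P→South 3·25=75, Q→West 8·24=192, R→East 3·9=27, S→South 6·18=108, T→North 6·19=114, U→Central 3·22=66, V→Central 5·25=125. Service 707; fixed 312; total 1019.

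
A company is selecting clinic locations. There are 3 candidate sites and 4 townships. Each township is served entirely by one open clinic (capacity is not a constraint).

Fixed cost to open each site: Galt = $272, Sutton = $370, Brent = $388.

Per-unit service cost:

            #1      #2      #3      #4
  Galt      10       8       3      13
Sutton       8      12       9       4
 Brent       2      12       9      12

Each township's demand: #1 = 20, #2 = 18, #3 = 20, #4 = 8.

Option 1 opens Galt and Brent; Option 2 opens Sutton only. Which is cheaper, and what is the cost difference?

Option 1: {Galt, Brent}: #1→Brent 2·20=40, #2→Galt 8·18=144, #3→Galt 3·20=60, #4→Brent 12·8=96. Service 340; fixed 660; total 1000.
Option 2: {Sutton}: #1→Sutton 8·20=160, #2→Sutton 12·18=216, #3→Sutton 9·20=180, #4→Sutton 4·8=32. Service 588; fixed 370; total 958.
Difference: |1000 − 958| = 42.

Option 2 is cheaper by 42.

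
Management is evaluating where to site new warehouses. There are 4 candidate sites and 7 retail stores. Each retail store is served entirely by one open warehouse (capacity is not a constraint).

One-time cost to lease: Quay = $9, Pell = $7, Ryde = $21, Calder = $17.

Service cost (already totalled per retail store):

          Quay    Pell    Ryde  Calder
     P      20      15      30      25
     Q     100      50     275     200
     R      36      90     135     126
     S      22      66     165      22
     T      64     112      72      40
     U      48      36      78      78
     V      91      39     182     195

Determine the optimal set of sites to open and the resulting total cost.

For any fixed open set, each retail store goes to its cheapest open site; total = fixed + service.
{Quay, Pell, Calder}: P→Pell 15, Q→Pell 50, R→Quay 36, S→Quay 22, T→Calder 40, U→Pell 36, V→Pell 39. Service 238; fixed 33; total 271.
{Quay, Pell}: P→Pell 15, Q→Pell 50, R→Quay 36, S→Quay 22, T→Quay 64, U→Pell 36, V→Pell 39. Service 262; fixed 16; total 278.
{Quay, Pell, Ryde, Calder}: service 238 + fixed 54 = 292
{Pell}: P→Pell 15, Q→Pell 50, R→Pell 90, S→Pell 66, T→Pell 112, U→Pell 36, V→Pell 39. Service 408; fixed 7; total 415.
No other subset beats 271.

Open Quay, Pell and Calder; minimum total cost 271.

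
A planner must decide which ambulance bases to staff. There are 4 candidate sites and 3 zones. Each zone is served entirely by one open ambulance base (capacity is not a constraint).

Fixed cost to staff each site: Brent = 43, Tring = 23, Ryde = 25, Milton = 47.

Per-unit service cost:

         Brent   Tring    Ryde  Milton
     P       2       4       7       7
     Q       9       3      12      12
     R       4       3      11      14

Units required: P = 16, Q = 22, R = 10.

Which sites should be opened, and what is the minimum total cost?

For any fixed open set, each zone goes to its cheapest open site; total = fixed + service.
{Tring}: P→Tring 4·16=64, Q→Tring 3·22=66, R→Tring 3·10=30. Service 160; fixed 23; total 183.
{Brent, Tring}: P→Brent 2·16=32, Q→Tring 3·22=66, R→Tring 3·10=30. Service 128; fixed 66; total 194.
{Tring, Ryde}: service 160 + fixed 48 = 208
{Brent, Tring, Ryde, Milton}: service 128 + fixed 138 = 266
(All 15 nonempty subsets were checked; Tring only is lowest.)

Open Tring only; minimum total cost 183.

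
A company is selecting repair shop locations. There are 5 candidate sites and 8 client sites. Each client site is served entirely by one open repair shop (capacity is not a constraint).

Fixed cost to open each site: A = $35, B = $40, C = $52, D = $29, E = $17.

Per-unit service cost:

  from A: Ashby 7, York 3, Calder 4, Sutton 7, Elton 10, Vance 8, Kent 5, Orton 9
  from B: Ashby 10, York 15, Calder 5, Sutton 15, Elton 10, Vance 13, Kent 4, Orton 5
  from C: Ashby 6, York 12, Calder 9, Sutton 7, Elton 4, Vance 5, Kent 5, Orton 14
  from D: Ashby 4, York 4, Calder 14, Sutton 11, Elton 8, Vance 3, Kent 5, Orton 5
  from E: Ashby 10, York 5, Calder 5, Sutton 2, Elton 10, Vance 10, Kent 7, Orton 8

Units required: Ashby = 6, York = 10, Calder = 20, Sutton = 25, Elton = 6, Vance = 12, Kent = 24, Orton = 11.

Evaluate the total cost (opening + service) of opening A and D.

Total cost: 632

Each client site is assigned to its cheapest site among the open ones.
{A, D}: Ashby→D 4·6=24, York→A 3·10=30, Calder→A 4·20=80, Sutton→A 7·25=175, Elton→D 8·6=48, Vance→D 3·12=36, Kent→A 5·24=120, Orton→D 5·11=55. Service 568; fixed 64; total 632.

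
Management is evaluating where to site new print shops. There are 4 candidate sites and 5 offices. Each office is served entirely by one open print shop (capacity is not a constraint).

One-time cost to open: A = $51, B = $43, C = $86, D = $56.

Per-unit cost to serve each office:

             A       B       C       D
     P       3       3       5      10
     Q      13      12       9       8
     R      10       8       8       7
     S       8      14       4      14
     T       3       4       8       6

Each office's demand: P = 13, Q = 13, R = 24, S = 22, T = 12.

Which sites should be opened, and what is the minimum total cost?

Open A and C; minimum total cost 609.

For any fixed open set, each office goes to its cheapest open site; total = fixed + service.
{A, C}: P→A 3·13=39, Q→C 9·13=117, R→C 8·24=192, S→C 4·22=88, T→A 3·12=36. Service 472; fixed 137; total 609.
{B, C}: P→B 3·13=39, Q→C 9·13=117, R→B 8·24=192, S→C 4·22=88, T→B 4·12=48. Service 484; fixed 129; total 613.
{A, C, D}: P→A 3·13=39, Q→D 8·13=104, R→D 7·24=168, S→C 4·22=88, T→A 3·12=36. Service 435; fixed 193; total 628.
{A, B, C, D}: service 435 + fixed 236 = 671
(All 15 nonempty subsets were checked; A and C is lowest.)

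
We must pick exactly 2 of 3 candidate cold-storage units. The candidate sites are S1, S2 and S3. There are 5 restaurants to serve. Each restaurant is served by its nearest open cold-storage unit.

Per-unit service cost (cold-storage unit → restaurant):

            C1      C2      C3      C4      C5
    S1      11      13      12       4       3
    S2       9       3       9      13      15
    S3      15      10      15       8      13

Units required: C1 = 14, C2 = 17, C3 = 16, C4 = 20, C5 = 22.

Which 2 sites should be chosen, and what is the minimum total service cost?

With exactly 2 open, each restaurant uses its cheapest among the chosen.
{S1, S2}: C1→S2 9·14=126, C2→S2 3·17=51, C3→S2 9·16=144, C4→S1 4·20=80, C5→S1 3·22=66. Service cost 467.
{S1, S3}: service cost 662
{S2, S3}: service cost 767
Among all 3 size-2 choices, {S1, S2} is lowest.

Choose S1 and S2; total service cost 467.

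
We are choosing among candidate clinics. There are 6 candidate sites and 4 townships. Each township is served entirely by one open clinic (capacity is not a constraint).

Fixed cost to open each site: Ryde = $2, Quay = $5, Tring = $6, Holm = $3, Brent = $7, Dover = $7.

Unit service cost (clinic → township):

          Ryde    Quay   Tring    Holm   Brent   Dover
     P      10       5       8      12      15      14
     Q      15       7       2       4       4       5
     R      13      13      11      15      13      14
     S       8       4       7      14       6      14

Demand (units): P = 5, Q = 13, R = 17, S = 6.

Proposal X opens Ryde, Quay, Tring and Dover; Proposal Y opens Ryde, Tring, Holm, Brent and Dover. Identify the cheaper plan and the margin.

Proposal X: {Ryde, Quay, Tring, Dover}: P→Quay 5·5=25, Q→Tring 2·13=26, R→Tring 11·17=187, S→Quay 4·6=24. Service 262; fixed 20; total 282.
Proposal Y: {Ryde, Tring, Holm, Brent, Dover}: P→Tring 8·5=40, Q→Tring 2·13=26, R→Tring 11·17=187, S→Brent 6·6=36. Service 289; fixed 25; total 314.
Difference: |282 − 314| = 32.

Proposal X is cheaper by 32.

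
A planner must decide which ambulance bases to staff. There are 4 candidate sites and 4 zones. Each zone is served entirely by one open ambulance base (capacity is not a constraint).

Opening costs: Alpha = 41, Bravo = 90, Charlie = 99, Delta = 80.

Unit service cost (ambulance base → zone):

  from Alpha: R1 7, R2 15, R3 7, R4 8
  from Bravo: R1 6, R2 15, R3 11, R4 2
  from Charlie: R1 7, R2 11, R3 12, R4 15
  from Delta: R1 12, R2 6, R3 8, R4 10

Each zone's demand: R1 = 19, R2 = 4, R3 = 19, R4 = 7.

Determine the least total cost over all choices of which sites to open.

Minimum total cost: 423

For any fixed open set, each zone goes to its cheapest open site; total = fixed + service.
{Alpha}: R1→Alpha 7·19=133, R2→Alpha 15·4=60, R3→Alpha 7·19=133, R4→Alpha 8·7=56. Service 382; fixed 41; total 423.
{Alpha, Bravo}: service 321 + fixed 131 = 452
{Alpha, Delta}: R1→Alpha 7·19=133, R2→Delta 6·4=24, R3→Alpha 7·19=133, R4→Alpha 8·7=56. Service 346; fixed 121; total 467.
{Alpha, Bravo, Charlie, Delta}: R1→Bravo 6·19=114, R2→Delta 6·4=24, R3→Alpha 7·19=133, R4→Bravo 2·7=14. Service 285; fixed 310; total 595.
No other subset beats 423.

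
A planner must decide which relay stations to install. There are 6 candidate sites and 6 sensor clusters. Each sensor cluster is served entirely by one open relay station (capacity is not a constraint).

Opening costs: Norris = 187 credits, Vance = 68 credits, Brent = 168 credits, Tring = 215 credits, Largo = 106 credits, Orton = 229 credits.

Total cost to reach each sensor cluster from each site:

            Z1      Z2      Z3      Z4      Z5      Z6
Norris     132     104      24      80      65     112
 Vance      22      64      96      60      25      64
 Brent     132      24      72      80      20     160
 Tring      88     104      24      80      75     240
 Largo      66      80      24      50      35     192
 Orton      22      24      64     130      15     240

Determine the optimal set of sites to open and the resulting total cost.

Open Vance only; minimum total cost 399.

For any fixed open set, each sensor cluster goes to its cheapest open site; total = fixed + service.
{Vance}: Z1→Vance 22, Z2→Vance 64, Z3→Vance 96, Z4→Vance 60, Z5→Vance 25, Z6→Vance 64. Service 331; fixed 68; total 399.
{Vance, Largo}: Z1→Vance 22, Z2→Vance 64, Z3→Largo 24, Z4→Largo 50, Z5→Vance 25, Z6→Vance 64. Service 249; fixed 174; total 423.
{Vance, Brent}: service 262 + fixed 236 = 498
{Norris, Vance, Brent, Tring, Largo, Orton}: service 199 + fixed 973 = 1172
No other subset beats 399.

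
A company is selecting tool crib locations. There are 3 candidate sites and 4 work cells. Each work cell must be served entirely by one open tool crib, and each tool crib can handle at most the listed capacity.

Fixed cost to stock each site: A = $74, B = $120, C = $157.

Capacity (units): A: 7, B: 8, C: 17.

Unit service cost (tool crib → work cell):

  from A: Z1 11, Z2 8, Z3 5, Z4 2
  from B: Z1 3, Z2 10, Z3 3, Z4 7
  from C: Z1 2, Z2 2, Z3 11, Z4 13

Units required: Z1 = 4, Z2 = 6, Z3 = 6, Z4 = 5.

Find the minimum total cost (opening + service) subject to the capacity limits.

Open {A, C}: Z1→C 2·4=8, Z2→C 2·6=12, Z3→C 11·6=66, Z4→A 2·5=10.
Loads: A carries 5/7, C carries 16/17. Service 96; fixed 231; total 327.
Next best feasible plan costs 346.

Minimum total cost: 327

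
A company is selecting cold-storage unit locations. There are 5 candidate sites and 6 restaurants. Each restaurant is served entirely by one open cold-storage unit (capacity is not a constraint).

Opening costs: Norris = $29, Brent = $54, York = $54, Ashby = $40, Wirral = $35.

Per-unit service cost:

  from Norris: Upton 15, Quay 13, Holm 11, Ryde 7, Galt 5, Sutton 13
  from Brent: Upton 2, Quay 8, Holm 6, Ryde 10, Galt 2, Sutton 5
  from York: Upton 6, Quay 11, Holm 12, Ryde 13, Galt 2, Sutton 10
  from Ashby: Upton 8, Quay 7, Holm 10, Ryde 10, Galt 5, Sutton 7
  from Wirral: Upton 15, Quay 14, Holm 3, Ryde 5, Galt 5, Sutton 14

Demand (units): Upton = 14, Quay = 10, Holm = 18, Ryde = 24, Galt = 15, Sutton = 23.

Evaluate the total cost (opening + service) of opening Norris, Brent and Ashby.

Each restaurant is assigned to its cheapest site among the open ones.
{Norris, Brent, Ashby}: Upton→Brent 2·14=28, Quay→Ashby 7·10=70, Holm→Brent 6·18=108, Ryde→Norris 7·24=168, Galt→Brent 2·15=30, Sutton→Brent 5·23=115. Service 519; fixed 123; total 642.

Total cost: 642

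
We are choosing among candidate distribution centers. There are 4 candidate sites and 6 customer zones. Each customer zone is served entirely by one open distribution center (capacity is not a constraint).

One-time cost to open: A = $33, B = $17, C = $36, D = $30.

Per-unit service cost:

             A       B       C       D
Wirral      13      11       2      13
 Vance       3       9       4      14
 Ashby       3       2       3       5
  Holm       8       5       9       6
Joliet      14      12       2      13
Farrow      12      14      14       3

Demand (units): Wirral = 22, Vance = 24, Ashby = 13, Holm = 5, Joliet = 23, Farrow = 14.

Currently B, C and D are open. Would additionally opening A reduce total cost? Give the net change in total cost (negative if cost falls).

No — net change +9 (cost rises by 9).

Current service cost with {B, C, D}: 279.
Adding A: each customer zone re-picks its cheapest; new service cost 255, saving 24.
Extra fixed cost: 33. Net change = 33 − 24 = 9.
(Totals: 362 → 371.)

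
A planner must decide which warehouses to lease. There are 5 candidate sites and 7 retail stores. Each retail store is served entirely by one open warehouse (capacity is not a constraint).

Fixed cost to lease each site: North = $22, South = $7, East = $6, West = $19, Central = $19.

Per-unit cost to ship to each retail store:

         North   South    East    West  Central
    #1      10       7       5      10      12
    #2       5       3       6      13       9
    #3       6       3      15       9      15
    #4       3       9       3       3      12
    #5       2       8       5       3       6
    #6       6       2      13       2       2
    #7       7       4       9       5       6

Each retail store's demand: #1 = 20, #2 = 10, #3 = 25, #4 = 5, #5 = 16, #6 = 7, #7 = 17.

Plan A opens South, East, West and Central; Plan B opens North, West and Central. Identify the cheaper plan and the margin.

Plan A is cheaper by 205.

Plan A: {South, East, West, Central}: #1→East 5·20=100, #2→South 3·10=30, #3→South 3·25=75, #4→East 3·5=15, #5→West 3·16=48, #6→South 2·7=14, #7→South 4·17=68. Service 350; fixed 51; total 401.
Plan B: {North, West, Central}: #1→North 10·20=200, #2→North 5·10=50, #3→North 6·25=150, #4→North 3·5=15, #5→North 2·16=32, #6→West 2·7=14, #7→West 5·17=85. Service 546; fixed 60; total 606.
Difference: |401 − 606| = 205.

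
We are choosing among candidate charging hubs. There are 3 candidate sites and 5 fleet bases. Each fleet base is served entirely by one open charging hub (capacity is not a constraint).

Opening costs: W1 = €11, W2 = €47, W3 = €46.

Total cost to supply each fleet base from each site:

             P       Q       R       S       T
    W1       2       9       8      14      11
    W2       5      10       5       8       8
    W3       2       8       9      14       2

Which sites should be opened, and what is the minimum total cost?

For any fixed open set, each fleet base goes to its cheapest open site; total = fixed + service.
{W1}: P→W1 2, Q→W1 9, R→W1 8, S→W1 14, T→W1 11. Service 44; fixed 11; total 55.
{W3}: service 35 + fixed 46 = 81
{W2}: service 36 + fixed 47 = 83
{W1, W2, W3}: service 25 + fixed 104 = 129
No other subset beats 55.

Open W1 only; minimum total cost 55.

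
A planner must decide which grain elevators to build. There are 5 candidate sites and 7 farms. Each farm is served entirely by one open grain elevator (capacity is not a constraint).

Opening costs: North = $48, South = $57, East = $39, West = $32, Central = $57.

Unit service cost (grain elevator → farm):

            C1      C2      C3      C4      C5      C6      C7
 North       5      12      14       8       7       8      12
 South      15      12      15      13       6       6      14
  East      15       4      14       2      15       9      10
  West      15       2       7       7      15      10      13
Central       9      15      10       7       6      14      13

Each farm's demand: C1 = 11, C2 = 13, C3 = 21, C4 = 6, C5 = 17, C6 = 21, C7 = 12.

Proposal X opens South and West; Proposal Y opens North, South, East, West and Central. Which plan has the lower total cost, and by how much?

Proposal X: {South, West}: C1→South 15·11=165, C2→West 2·13=26, C3→West 7·21=147, C4→West 7·6=42, C5→South 6·17=102, C6→South 6·21=126, C7→West 13·12=156. Service 764; fixed 89; total 853.
Proposal Y: {North, South, East, West, Central}: C1→North 5·11=55, C2→West 2·13=26, C3→West 7·21=147, C4→East 2·6=12, C5→South 6·17=102, C6→South 6·21=126, C7→East 10·12=120. Service 588; fixed 233; total 821.
Difference: |853 − 821| = 32.

Proposal Y is cheaper by 32.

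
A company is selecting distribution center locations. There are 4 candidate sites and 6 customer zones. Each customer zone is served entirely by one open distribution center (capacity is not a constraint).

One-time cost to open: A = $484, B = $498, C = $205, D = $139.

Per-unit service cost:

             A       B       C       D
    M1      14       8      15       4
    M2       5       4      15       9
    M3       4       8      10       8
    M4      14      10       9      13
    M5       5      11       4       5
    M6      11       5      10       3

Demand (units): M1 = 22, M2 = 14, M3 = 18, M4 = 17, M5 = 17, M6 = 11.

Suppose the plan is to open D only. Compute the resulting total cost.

Total cost: 836

Each customer zone is assigned to its cheapest site among the open ones.
{D}: M1→D 4·22=88, M2→D 9·14=126, M3→D 8·18=144, M4→D 13·17=221, M5→D 5·17=85, M6→D 3·11=33. Service 697; fixed 139; total 836.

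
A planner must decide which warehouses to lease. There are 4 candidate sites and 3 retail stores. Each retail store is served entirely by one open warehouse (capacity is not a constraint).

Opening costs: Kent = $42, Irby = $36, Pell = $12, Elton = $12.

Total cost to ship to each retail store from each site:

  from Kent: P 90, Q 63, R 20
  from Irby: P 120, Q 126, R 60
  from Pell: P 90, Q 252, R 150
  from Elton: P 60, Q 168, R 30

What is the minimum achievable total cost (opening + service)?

Minimum total cost: 197

For any fixed open set, each retail store goes to its cheapest open site; total = fixed + service.
{Kent, Elton}: P→Elton 60, Q→Kent 63, R→Kent 20. Service 143; fixed 54; total 197.
{Kent, Pell, Elton}: P→Elton 60, Q→Kent 63, R→Kent 20. Service 143; fixed 66; total 209.
{Kent}: P→Kent 90, Q→Kent 63, R→Kent 20. Service 173; fixed 42; total 215.
{Kent, Irby, Pell, Elton}: P→Elton 60, Q→Kent 63, R→Kent 20. Service 143; fixed 102; total 245.
No other subset beats 197.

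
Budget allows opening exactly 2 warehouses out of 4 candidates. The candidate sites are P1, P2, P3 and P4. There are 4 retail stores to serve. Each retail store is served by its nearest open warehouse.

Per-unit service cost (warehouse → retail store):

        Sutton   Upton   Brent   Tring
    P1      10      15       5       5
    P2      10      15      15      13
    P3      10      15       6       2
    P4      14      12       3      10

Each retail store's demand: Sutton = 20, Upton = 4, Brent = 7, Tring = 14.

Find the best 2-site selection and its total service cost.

With exactly 2 open, each retail store uses its cheapest among the chosen.
{P3, P4}: Sutton→P3 10·20=200, Upton→P4 12·4=48, Brent→P4 3·7=21, Tring→P3 2·14=28. Service cost 297.
{P1, P3}: service cost 323
{P2, P3}: service cost 330
Among all 6 size-2 choices, {P3, P4} is lowest.

Choose P3 and P4; total service cost 297.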